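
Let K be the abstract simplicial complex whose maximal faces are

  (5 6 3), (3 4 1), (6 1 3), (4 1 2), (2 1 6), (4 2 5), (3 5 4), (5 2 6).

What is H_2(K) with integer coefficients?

H_2 = Z.

Fix the vertex order 1 < 2 < 3 < 4 < 5 < 6 and write every simplex with vertices in increasing order. Then dim K = 2 and the simplices of K are:

  0-simplices (6): [1], [2], [3], [4], [5], [6]
  1-simplices (12): [1,2], [1,3], [1,4], [1,6], [2,4], [2,5], [2,6], [3,4], [3,5], [3,6], [4,5], [5,6]
  2-simplices (8): [1,2,4], [1,2,6], [1,3,4], [1,3,6], [2,4,5], [2,5,6], [3,4,5], [3,5,6]

so the chain groups are C_0 ≅ Z^6, C_1 ≅ Z^12, C_2 ≅ Z^8.

∂_1: C_1 → C_0 sends each edge [p,q] (with p < q) to q − p.
The resulting 6×12 matrix has rank 5, and its Smith normal form has invariant factors (1,1,1,1,1).

The boundary map ∂_2: C_2 → C_1 maps a triangle to the signed sum of its edges. For instance
  ∂[2,5,6] = [5,6] − [2,6] + [2,5],
  ∂[2,4,5] = [4,5] − [2,5] + [2,4].
This gives a 12×8 integer matrix of rank 7; reducing to Smith normal form yields diagonal entries (1,1,1,1,1,1,1).

Computing H_k = (kernel of ∂_k) / (image of ∂_{k+1}):

  H_2: rank ker ∂_2 − rank ∂_3 = (8 − 7) − 0 = 1, and there is no ∂_3, so H_2 = Z.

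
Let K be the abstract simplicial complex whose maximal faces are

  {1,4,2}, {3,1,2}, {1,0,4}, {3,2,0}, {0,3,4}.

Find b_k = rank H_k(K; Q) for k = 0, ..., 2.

b_0 = 1, b_1 = 1, b_2 = 0.

Fix the vertex order 0 < 1 < 2 < 3 < 4 and write every simplex with vertices in increasing order. Then dim K = 2 and the simplices of K are:

  0-simplices (5): [0], [1], [2], [3], [4]
  1-simplices (10): [0,1], [0,2], [0,3], [0,4], [1,2], [1,3], [1,4], [2,3], [2,4], [3,4]
  2-simplices (5): [0,1,4], [0,2,3], [0,3,4], [1,2,3], [1,2,4]

so the chain groups are C_0 ≅ Z^5, C_1 ≅ Z^10, C_2 ≅ Z^5.

Boundary ∂_1: C_1 → C_0 is given by ∂[p,q] = [q] − [p].
As a 5×10 matrix over Z this has rank 4, with invariant factors (1,1,1,1).

∂_2: C_2 → C_1 maps a triangle to the signed sum of its edges. For instance
  ∂[0,2,3] = [2,3] − [0,3] + [0,2],
  ∂[1,2,3] = [2,3] − [1,3] + [1,2].
The resulting 10×5 matrix has rank 5, and its Smith normal form has invariant factors (1,1,1,1,1).

Computing H_k = (kernel of ∂_k) / (image of ∂_{k+1}):

  H_0: rank C_0 − rank ∂_1 = 5 − 4 = 1, and the invariant factors of ∂_1 are all 1, so H_0 ≅ Z.
  H_1: rank ker ∂_1 − rank ∂_2 = (10 − 4) − 5 = 1, and the invariant factors of ∂_2 are all 1, so H_1 ≅ Z.
  H_2: rank ker ∂_2 − rank ∂_3 = (5 − 5) − 0 = 0, and there is no ∂_3, so H_2 ≅ 0.

Hence the Betti numbers are b_0 = 1, b_1 = 1, b_2 = 0.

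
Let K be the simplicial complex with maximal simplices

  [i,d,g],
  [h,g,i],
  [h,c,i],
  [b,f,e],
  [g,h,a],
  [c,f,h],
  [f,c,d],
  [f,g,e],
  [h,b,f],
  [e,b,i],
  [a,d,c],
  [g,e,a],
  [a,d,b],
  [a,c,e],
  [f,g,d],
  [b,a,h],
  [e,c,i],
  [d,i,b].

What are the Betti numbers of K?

b_0 = 1, b_1 = 2, b_2 = 1.

Take the total order a < b < c < d < e < f < g < h < i on the vertex set. Then K (dimension 2) consists of the simplices:

  0-simplices (9): a, b, c, d, e, f, g, h, i
  1-simplices (27): ab, ac, ad, ae, ag, ah, bd, be, bf, bh, bi, cd, ce, cf, ch, ci, df, dg, di, ef, eg, ei, fg, fh, gh, gi, hi
  2-simplices (18): abd, abh, acd, ace, aeg, agh, bdi, bef, bei, bfh, cdf, cei, cfh, chi, dfg, dgi, efg, ghi

Hence C_0 ≅ Z^9, C_1 ≅ Z^27, C_2 ≅ Z^18.

∂_1: C_1 → C_0 is given by ∂[p,q] = [q] − [p].
As a 9×27 matrix over Z this has rank 8, with invariant factors (1,1,1,1,1,1,1,1).

The boundary map ∂_2: C_2 → C_1 maps a triangle to the signed sum of its edges. For instance
  ∂bef = ef − bf + be,
  ∂cei = ei − ci + ce.
The resulting 27×18 matrix has rank 17, and its Smith normal form has invariant factors (1,1,1,1,1,1,1,1,1,1,1,1,1,1,1,1,1).

Computing H_k = (kernel of ∂_k) / (image of ∂_{k+1}):

  H_0: rank C_0 − rank ∂_1 = 9 − 8 = 1, and the invariant factors of ∂_1 are all 1, so H_0 = Z.
  H_1: rank ker ∂_1 − rank ∂_2 = (27 − 8) − 17 = 2, and the invariant factors of ∂_2 are all 1, so H_1 = Z^2.
  H_2: rank ker ∂_2 − rank ∂_3 = (18 − 17) − 0 = 1, and there is no ∂_3, so H_2 = Z.

As a check, the Euler characteristic is 9 − 27 + 18 = 0, which agrees with 1 − 2 + 1 = 0.
(K is a triangulation of the torus T^2.)

Hence the Betti numbers are b_0 = 1, b_1 = 2, b_2 = 1.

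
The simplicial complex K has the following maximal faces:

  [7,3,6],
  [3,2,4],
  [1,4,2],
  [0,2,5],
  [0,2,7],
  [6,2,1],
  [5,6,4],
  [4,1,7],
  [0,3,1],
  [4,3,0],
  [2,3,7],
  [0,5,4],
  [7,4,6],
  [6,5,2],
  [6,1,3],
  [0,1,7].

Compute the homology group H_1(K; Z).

H_1 ≅ Z^2.

Take the total order 0 < 1 < 2 < 3 < 4 < 5 < 6 < 7 on the vertex set. Then K (dimension 2) consists of the simplices:

  0-simplices (8): [0], [1], [2], [3], [4], [5], [6], [7]
  1-simplices (24): (24 of them)
  2-simplices (16): [0,1,3], [0,1,7], [0,2,5], [0,2,7], [0,3,4], [0,4,5], [1,2,4], [1,2,6], [1,3,6], [1,4,7], [2,3,4], [2,3,7], [2,5,6], [3,6,7], [4,5,6], [4,6,7]

giving chain groups C_0 ≅ Z^8, C_1 ≅ Z^24, C_2 ≅ Z^16.

Boundary ∂_1: C_1 → C_0 sends each edge [p,q] (with p < q) to q − p. For instance
  ∂[3,4] = [4] − [3].
As a 8×24 matrix over Z this has rank 7, with invariant factors (1,1,1,1,1,1,1).

∂_2: C_2 → C_1 sends each 2-simplex [p,q,r] to [q,r] − [p,r] + [p,q]. For instance
  ∂[2,3,7] = [3,7] − [2,7] + [2,3],
  ∂[3,6,7] = [6,7] − [3,7] + [3,6].
The resulting 24×16 matrix has rank 15, and its Smith normal form has invariant factors (1,1,1,1,1,1,1,1,1,1,1,1,1,1,1).

Now H_k = ker ∂_k / im ∂_{k+1}, so:

  H_1: rank ker ∂_1 − rank ∂_2 = (24 − 7) − 15 = 2, and the invariant factors of ∂_2 are all 1, so H_1 = Z^2.

(K is a triangulation of the torus T^2.)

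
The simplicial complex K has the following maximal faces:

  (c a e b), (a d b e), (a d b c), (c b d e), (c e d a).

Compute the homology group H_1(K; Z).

H_1 ≅ 0.

Take the total order a < b < c < d < e on the vertex set. Then K (dimension 3) consists of the simplices:

  0-simplices (5): a, b, c, d, e
  1-simplices (10): ab, ac, ad, ae, bc, bd, be, cd, ce, de
  2-simplices (10): abc, abd, abe, acd, ace, ade, bcd, bce, bde, cde
  3-simplices (5): abcd, abce, abde, acde, bcde

Hence C_0 ≅ Z^5, C_1 ≅ Z^10, C_2 ≅ Z^10, C_3 ≅ Z^5.

Boundary ∂_1: C_1 → C_0 maps an edge to its endpoints' difference, ∂[p,q] = q − p. For instance
  ∂cd = d − c.
The resulting 5×10 matrix has rank 4, and its Smith normal form has invariant factors (1,1,1,1).

The boundary map ∂_2: C_2 → C_1 acts by ∂[p,q,r] = [q,r] − [p,r] + [p,q]. For instance
  ∂ace = ce − ae + ac,
  ∂bde = de − be + bd.
The 10×10 boundary matrix has rank 6 and Smith normal form diag(1,1,1,1,1,1).

∂_3: C_3 → C_2 sends each 3-simplex σ to the alternating sum Σ_i (−1)^i (σ with its i-th vertex removed). For instance
  ∂abde = bde − ade + abe − abd,
  ∂acde = cde − ade + ace − acd.
This gives a 10×5 integer matrix of rank 4; reducing to Smith normal form yields diagonal entries (1,1,1,1).

Reading off H_k = ker ∂_k / im ∂_{k+1}:

  H_1: rank ker ∂_1 − rank ∂_2 = (10 − 4) − 6 = 0, and the invariant factors of ∂_2 are all 1, so H_1 = 0.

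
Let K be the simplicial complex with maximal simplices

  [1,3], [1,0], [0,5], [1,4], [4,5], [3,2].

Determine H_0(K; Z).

We work with the vertex ordering 0 < 1 < 2 < 3 < 4 < 5. The simplices of K, each written with vertices in increasing order, are:

  0-simplices (6): [0], [1], [2], [3], [4], [5]
  1-simplices (6): [0,1], [0,5], [1,3], [1,4], [2,3], [4,5]

so the chain groups are C_0 ≅ Z^6, C_1 ≅ Z^6.

Boundary ∂_1: C_1 → C_0 sends each edge [p,q] (with p < q) to q − p. For instance
  ∂[1,4] = [4] − [1].
The 6×6 boundary matrix has rank 5 and Smith normal form diag(1,1,1,1,1).

Now H_k = ker ∂_k / im ∂_{k+1}, so:

  H_0: rank C_0 − rank ∂_1 = 6 − 5 = 1, and the invariant factors of ∂_1 are all 1, so H_0 = Z.

H_0 ≅ Z.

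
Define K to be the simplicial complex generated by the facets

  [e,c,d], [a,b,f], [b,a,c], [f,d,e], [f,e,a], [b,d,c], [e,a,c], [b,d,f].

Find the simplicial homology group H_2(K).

Fix the vertex order a < b < c < d < e < f and write every simplex with vertices in increasing order. Then dim K = 2 and the simplices of K are:

  0-simplices (6): a, b, c, d, e, f
  1-simplices (12): ab, ac, ae, af, bc, bd, bf, cd, ce, de, df, ef
  2-simplices (8): abc, abf, ace, aef, bcd, bdf, cde, def

Hence C_0 ≅ Z^6, C_1 ≅ Z^12, C_2 ≅ Z^8.

∂_1: C_1 → C_0 is given by ∂[p,q] = [q] − [p]. For instance
  ∂ab = b − a.
This gives a 6×12 integer matrix of rank 5; reducing to Smith normal form yields diagonal entries (1,1,1,1,1).

The boundary map ∂_2: C_2 → C_1 maps a triangle to the signed sum of its edges. For instance
  ∂abc = bc − ac + ab,
  ∂bcd = cd − bd + bc.
The resulting 12×8 matrix has rank 7, and its Smith normal form has invariant factors (1,1,1,1,1,1,1).

Now H_k = ker ∂_k / im ∂_{k+1}, so:

  H_2: rank ker ∂_2 − rank ∂_3 = (8 − 7) − 0 = 1, and there is no ∂_3, so H_2 = Z.

(K is a triangulation of the 2-sphere S^2.)

H_2 ≅ Z.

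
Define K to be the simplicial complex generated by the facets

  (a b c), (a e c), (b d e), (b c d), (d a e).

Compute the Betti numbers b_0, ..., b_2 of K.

b_0 = 1, b_1 = 1, b_2 = 0.

Fix the vertex order a < b < c < d < e and write every simplex with vertices in increasing order. Then dim K = 2 and the simplices of K are:

  0-simplices (5): a, b, c, d, e
  1-simplices (10): ab, ac, ad, ae, bc, bd, be, cd, ce, de
  2-simplices (5): abc, ace, ade, bcd, bde

giving chain groups C_0 ≅ Z^5, C_1 ≅ Z^10, C_2 ≅ Z^5.

Boundary ∂_1: C_1 → C_0 sends each edge [p,q] (with p < q) to q − p.
The resulting 5×10 matrix has rank 4, and its Smith normal form has invariant factors (1,1,1,1).

∂_2: C_2 → C_1 acts by ∂[p,q,r] = [q,r] − [p,r] + [p,q]. For instance
  ∂bde = de − be + bd,
  ∂bcd = cd − bd + bc.
As a 10×5 matrix over Z this has rank 5, with invariant factors (1,1,1,1,1).

Reading off H_k = ker ∂_k / im ∂_{k+1}:

  H_0: rank C_0 − rank ∂_1 = 5 − 4 = 1, and the invariant factors of ∂_1 are all 1, so H_0 ≅ Z.
  H_1: rank ker ∂_1 − rank ∂_2 = (10 − 4) − 5 = 1, and the invariant factors of ∂_2 are all 1, so H_1 ≅ Z.
  H_2: rank ker ∂_2 − rank ∂_3 = (5 − 5) − 0 = 0, and there is no ∂_3, so H_2 ≅ 0.

As a check, the Euler characteristic is 5 − 10 + 5 = 0, which agrees with 1 − 1 + 0 = 0.

Hence the Betti numbers are b_0 = 1, b_1 = 1, b_2 = 0.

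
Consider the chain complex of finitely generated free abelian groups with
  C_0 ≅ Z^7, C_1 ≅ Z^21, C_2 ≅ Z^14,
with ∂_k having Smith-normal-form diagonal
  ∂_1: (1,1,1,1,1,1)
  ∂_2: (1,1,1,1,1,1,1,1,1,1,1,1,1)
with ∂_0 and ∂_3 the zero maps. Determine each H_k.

H_0 = Z,  H_1 = Z^2,  H_2 = Z.

H_0: b_0 = 7 − 0 − 6 = 1; torsion from ∂_1 factors > 1: none. So H_0 = Z.
H_1: b_1 = 21 − 6 − 13 = 2; torsion from ∂_2 factors > 1: none. So H_1 = Z^2.
H_2: b_2 = 14 − 13 − 0 = 1; torsion from ∂_3 factors > 1: none. So H_2 = Z.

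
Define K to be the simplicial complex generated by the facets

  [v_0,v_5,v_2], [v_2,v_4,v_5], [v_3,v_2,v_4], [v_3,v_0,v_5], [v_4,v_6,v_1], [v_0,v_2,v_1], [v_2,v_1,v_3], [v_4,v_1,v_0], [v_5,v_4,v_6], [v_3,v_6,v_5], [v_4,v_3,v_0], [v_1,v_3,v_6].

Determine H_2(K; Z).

Order the vertices as v_0 < v_1 < v_2 < v_3 < v_4 < v_5 < v_6. Listing each simplex with vertices in this order, K has dimension 2 with simplices:

  0-simplices (7): [v_0], [v_1], [v_2], [v_3], [v_4], [v_5], [v_6]
  1-simplices (18): (18 of them)
  2-simplices (12): (12 of them)

giving chain groups C_0 ≅ Z^7, C_1 ≅ Z^18, C_2 ≅ Z^12.

Boundary ∂_1: C_1 → C_0 maps an edge to its endpoints' difference, ∂[p,q] = q − p. For instance
  ∂[v_3,v_4] = [v_4] − [v_3].
The resulting 7×18 matrix has rank 6, and its Smith normal form has invariant factors (1,1,1,1,1,1).

Boundary ∂_2: C_2 → C_1 sends each 2-simplex [p,q,r] to [q,r] − [p,r] + [p,q]. For instance
  ∂[v_3,v_5,v_6] = [v_5,v_6] − [v_3,v_6] + [v_3,v_5],
  ∂[v_0,v_1,v_4] = [v_1,v_4] − [v_0,v_4] + [v_0,v_1].
The 18×12 boundary matrix has rank 12 and Smith normal form diag(1,1,1,1,1,1,1,1,1,1,1,2).

Computing H_k = (kernel of ∂_k) / (image of ∂_{k+1}):

  H_2: rank ker ∂_2 − rank ∂_3 = (12 − 12) − 0 = 0, and there is no ∂_3, so H_2 ≅ 0.

(K is a triangulation of the real projective plane RP^2.)

H_2 ≅ 0.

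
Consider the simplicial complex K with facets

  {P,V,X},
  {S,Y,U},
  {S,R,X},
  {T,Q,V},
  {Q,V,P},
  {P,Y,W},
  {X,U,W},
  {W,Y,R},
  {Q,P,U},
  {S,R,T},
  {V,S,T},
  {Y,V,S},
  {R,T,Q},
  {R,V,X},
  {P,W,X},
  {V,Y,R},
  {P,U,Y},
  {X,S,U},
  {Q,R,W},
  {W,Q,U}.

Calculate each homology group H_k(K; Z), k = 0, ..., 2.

H_0 = Z,  H_1 = Z ⊕ Z/2,  H_2 = 0.

K has 10 vertices, 30 edges, 20 triangles.
rank ∂_0 = 0, rank ∂_1 = 9 ⇒ b_0 = 10 − 0 − 9 = 1; all invariant factors of ∂_1 are 1 so no torsion. So H_0 ≅ Z.
rank ∂_1 = 9, rank ∂_2 = 20 ⇒ b_1 = 30 − 9 − 20 = 1; ∂_2 has invariant factor(s) [2] giving torsion. So H_1 ≅ Z ⊕ Z/2.
rank ∂_2 = 20, rank ∂_3 = 0 ⇒ b_2 = 20 − 20 − 0 = 0. So H_2 ≅ 0.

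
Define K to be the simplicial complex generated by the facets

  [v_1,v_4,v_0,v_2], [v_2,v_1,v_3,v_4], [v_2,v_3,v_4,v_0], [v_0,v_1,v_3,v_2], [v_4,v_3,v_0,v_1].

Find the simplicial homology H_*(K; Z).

Fix the vertex order v_0 < v_1 < v_2 < v_3 < v_4 and write every simplex with vertices in increasing order. Then dim K = 3 and the simplices of K are:

  0-simplices (5): [v_0], [v_1], [v_2], [v_3], [v_4]
  1-simplices (10): [v_0,v_1], [v_0,v_2], [v_0,v_3], [v_0,v_4], [v_1,v_2], [v_1,v_3], [v_1,v_4], [v_2,v_3], [v_2,v_4], [v_3,v_4]
  2-simplices (10): [v_0,v_1,v_2], [v_0,v_1,v_3], [v_0,v_1,v_4], [v_0,v_2,v_3], [v_0,v_2,v_4], [v_0,v_3,v_4], [v_1,v_2,v_3], [v_1,v_2,v_4], [v_1,v_3,v_4], [v_2,v_3,v_4]
  3-simplices (5): [v_0,v_1,v_2,v_3], [v_0,v_1,v_2,v_4], [v_0,v_1,v_3,v_4], [v_0,v_2,v_3,v_4], [v_1,v_2,v_3,v_4]

giving chain groups C_0 ≅ Z^5, C_1 ≅ Z^10, C_2 ≅ Z^10, C_3 ≅ Z^5.

Boundary ∂_1: C_1 → C_0 is given by ∂[p,q] = [q] − [p]. For instance
  ∂[v_0,v_3] = [v_3] − [v_0].
This gives a 5×10 integer matrix of rank 4; reducing to Smith normal form yields diagonal entries (1,1,1,1).

Boundary ∂_2: C_2 → C_1 sends each 2-simplex [p,q,r] to [q,r] − [p,r] + [p,q]. For instance
  ∂[v_0,v_1,v_4] = [v_1,v_4] − [v_0,v_4] + [v_0,v_1],
  ∂[v_0,v_3,v_4] = [v_3,v_4] − [v_0,v_4] + [v_0,v_3].
As a 10×10 matrix over Z this has rank 6, with invariant factors (1,1,1,1,1,1).

Boundary ∂_3: C_3 → C_2 sends each 3-simplex σ to the alternating sum Σ_i (−1)^i (σ with its i-th vertex removed). For instance
  ∂[v_0,v_1,v_2,v_4] = [v_1,v_2,v_4] − [v_0,v_2,v_4] + [v_0,v_1,v_4] − [v_0,v_1,v_2],
  ∂[v_0,v_1,v_3,v_4] = [v_1,v_3,v_4] − [v_0,v_3,v_4] + [v_0,v_1,v_4] − [v_0,v_1,v_3].
The resulting 10×5 matrix has rank 4, and its Smith normal form has invariant factors (1,1,1,1).

Computing H_k = (kernel of ∂_k) / (image of ∂_{k+1}):

  H_0: rank C_0 − rank ∂_1 = 5 − 4 = 1, and the invariant factors of ∂_1 are all 1, so H_0 = Z.
  H_1: rank ker ∂_1 − rank ∂_2 = (10 − 4) − 6 = 0, and the invariant factors of ∂_2 are all 1, so H_1 = 0.
  H_2: rank ker ∂_2 − rank ∂_3 = (10 − 6) − 4 = 0, and the invariant factors of ∂_3 are all 1, so H_2 = 0.
  H_3: rank ker ∂_3 − rank ∂_4 = (5 − 4) − 0 = 1, and there is no ∂_4, so H_3 = Z.

H_0 ≅ Z,  H_1 = 0,  H_2 = 0,  H_3 ≅ Z.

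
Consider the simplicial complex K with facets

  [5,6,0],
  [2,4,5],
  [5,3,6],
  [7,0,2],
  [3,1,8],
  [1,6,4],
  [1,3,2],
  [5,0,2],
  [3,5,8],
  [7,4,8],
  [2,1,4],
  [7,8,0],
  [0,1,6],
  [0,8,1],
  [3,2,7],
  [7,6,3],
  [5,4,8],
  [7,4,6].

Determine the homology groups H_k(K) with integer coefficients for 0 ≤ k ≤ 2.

Fix the vertex order 0 < 1 < 2 < 3 < 4 < 5 < 6 < 7 < 8 and write every simplex with vertices in increasing order. Then dim K = 2 and the simplices of K are:

  0-simplices (9): [0], [1], [2], [3], [4], [5], [6], [7], [8]
  1-simplices (27): (27 of them)
  2-simplices (18): [0,1,6], [0,1,8], [0,2,5], [0,2,7], [0,5,6], [0,7,8], [1,2,3], [1,2,4], [1,3,8], [1,4,6], [2,3,7], [2,4,5], [3,5,6], [3,5,8], [3,6,7], [4,5,8], [4,6,7], [4,7,8]

Hence C_0 ≅ Z^9, C_1 ≅ Z^27, C_2 ≅ Z^18.

The boundary map ∂_1: C_1 → C_0 is given by ∂[p,q] = [q] − [p]. For instance
  ∂[5,6] = [6] − [5].
As a 9×27 matrix over Z this has rank 8, with invariant factors (1,1,1,1,1,1,1,1).

The boundary map ∂_2: C_2 → C_1 acts by ∂[p,q,r] = [q,r] − [p,r] + [p,q]. For instance
  ∂[1,2,3] = [2,3] − [1,3] + [1,2],
  ∂[2,3,7] = [3,7] − [2,7] + [2,3].
The resulting 27×18 matrix has rank 17, and its Smith normal form has invariant factors (1,1,1,1,1,1,1,1,1,1,1,1,1,1,1,1,1).

Reading off H_k = ker ∂_k / im ∂_{k+1}:

  H_0: rank C_0 − rank ∂_1 = 9 − 8 = 1, and the invariant factors of ∂_1 are all 1, so H_0 ≅ Z.
  H_1: rank ker ∂_1 − rank ∂_2 = (27 − 8) − 17 = 2, and the invariant factors of ∂_2 are all 1, so H_1 ≅ Z^2.
  H_2: rank ker ∂_2 − rank ∂_3 = (18 − 17) − 0 = 1, and there is no ∂_3, so H_2 ≅ Z.

H_0 = Z,  H_1 = Z^2,  H_2 = Z.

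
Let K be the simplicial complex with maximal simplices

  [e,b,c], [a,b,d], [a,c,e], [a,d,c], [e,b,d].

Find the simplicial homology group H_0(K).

Fix the vertex order a < b < c < d < e and write every simplex with vertices in increasing order. Then dim K = 2 and the simplices of K are:

  0-simplices (5): a, b, c, d, e
  1-simplices (10): ab, ac, ad, ae, bc, bd, be, cd, ce, de
  2-simplices (5): abd, acd, ace, bce, bde

so the chain groups are C_0 ≅ Z^5, C_1 ≅ Z^10, C_2 ≅ Z^5.

Boundary ∂_1: C_1 → C_0 is given by ∂[p,q] = [q] − [p].
As a 5×10 matrix over Z this has rank 4, with invariant factors (1,1,1,1).

Boundary ∂_2: C_2 → C_1 maps a triangle to the signed sum of its edges. For instance
  ∂abd = bd − ad + ab,
  ∂bde = de − be + bd.
As a 10×5 matrix over Z this has rank 5, with invariant factors (1,1,1,1,1).

Computing H_k = (kernel of ∂_k) / (image of ∂_{k+1}):

  H_0: rank C_0 − rank ∂_1 = 5 − 4 = 1, and the invariant factors of ∂_1 are all 1, so H_0 = Z.

H_0 = Z.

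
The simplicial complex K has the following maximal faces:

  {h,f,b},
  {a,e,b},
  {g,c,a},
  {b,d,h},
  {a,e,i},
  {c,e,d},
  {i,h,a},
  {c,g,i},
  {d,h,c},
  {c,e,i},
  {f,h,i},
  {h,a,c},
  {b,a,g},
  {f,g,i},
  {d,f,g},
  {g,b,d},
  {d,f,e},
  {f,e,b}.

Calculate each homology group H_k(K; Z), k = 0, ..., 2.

H_0 = Z,  H_1 = Z ⊕ Z/2,  H_2 = 0.

We work with the vertex ordering a < b < c < d < e < f < g < h < i. The simplices of K, each written with vertices in increasing order, are:

  0-simplices (9): a, b, c, d, e, f, g, h, i
  1-simplices (27): ab, ac, ae, ag, ah, ai, bd, be, bf, bg, bh, cd, ce, cg, ch, ci, de, df, dg, dh, ef, ei, fg, fh, fi, gi, hi
  2-simplices (18): abe, abg, acg, ach, aei, ahi, bdg, bdh, bef, bfh, cde, cdh, cei, cgi, def, dfg, fgi, fhi

Hence C_0 ≅ Z^9, C_1 ≅ Z^27, C_2 ≅ Z^18.

∂_1: C_1 → C_0 is given by ∂[p,q] = [q] − [p]. For instance
  ∂ac = c − a.
The 9×27 boundary matrix has rank 8 and Smith normal form diag(1,1,1,1,1,1,1,1).

∂_2: C_2 → C_1 acts by ∂[p,q,r] = [q,r] − [p,r] + [p,q]. For instance
  ∂bdh = dh − bh + bd,
  ∂bdg = dg − bg + bd.
The resulting 27×18 matrix has rank 18, and its Smith normal form has invariant factors (1,1,1,1,1,1,1,1,1,1,1,1,1,1,1,1,1,2).

Now H_k = ker ∂_k / im ∂_{k+1}, so:

  H_0: rank C_0 − rank ∂_1 = 9 − 8 = 1, and the invariant factors of ∂_1 are all 1, so H_0 = Z.
  H_1: rank ker ∂_1 − rank ∂_2 = (27 − 8) − 18 = 1, and ∂_2 has invariant factor 2 > 1, so H_1 = Z ⊕ Z/2.
  H_2: rank ker ∂_2 − rank ∂_3 = (18 − 18) − 0 = 0, and there is no ∂_3, so H_2 = 0.

As a check, the Euler characteristic is 9 − 27 + 18 = 0, which agrees with 1 − 1 + 0 = 0.
(K is a triangulation of the Klein bottle.)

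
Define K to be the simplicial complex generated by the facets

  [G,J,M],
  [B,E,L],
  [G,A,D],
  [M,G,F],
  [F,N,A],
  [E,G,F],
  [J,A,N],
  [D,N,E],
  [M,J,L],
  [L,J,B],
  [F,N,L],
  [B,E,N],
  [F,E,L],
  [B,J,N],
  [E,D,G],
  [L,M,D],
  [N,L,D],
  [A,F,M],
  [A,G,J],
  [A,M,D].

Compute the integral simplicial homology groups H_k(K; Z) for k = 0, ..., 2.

Take the total order A < B < D < E < F < G < J < L < M < N on the vertex set. Then K (dimension 2) consists of the simplices:

  0-simplices (10): A, B, D, E, F, G, J, L, M, N
  1-simplices (30): AD, AF, AG, AJ, AM, AN, BE, BJ, BL, BN, DE, DG, DL, DM, DN, EF, EG, EL, EN, FG, FL, FM, FN, GJ, GM, JL, JM, JN, LM, LN
  2-simplices (20): ADG, ADM, AFM, AFN, AGJ, AJN, BEL, BEN, BJL, BJN, DEG, DEN, DLM, DLN, EFG, EFL, FGM, FLN, GJM, JLM

so the chain groups are C_0 ≅ Z^10, C_1 ≅ Z^30, C_2 ≅ Z^20.

∂_1: C_1 → C_0 is given by ∂[p,q] = [q] − [p]. For instance
  ∂JM = M − J.
The 10×30 boundary matrix has rank 9 and Smith normal form diag(1,1,1,1,1,1,1,1,1).

∂_2: C_2 → C_1 sends each 2-simplex [p,q,r] to [q,r] − [p,r] + [p,q]. For instance
  ∂AFN = FN − AN + AF,
  ∂AJN = JN − AN + AJ.
As a 30×20 matrix over Z this has rank 20, with invariant factors (1,1,1,1,1,1,1,1,1,1,1,1,1,1,1,1,1,1,1,2).

Computing H_k = (kernel of ∂_k) / (image of ∂_{k+1}):

  H_0: rank C_0 − rank ∂_1 = 10 − 9 = 1, and the invariant factors of ∂_1 are all 1, so H_0 = Z.
  H_1: rank ker ∂_1 − rank ∂_2 = (30 − 9) − 20 = 1, and ∂_2 has invariant factor 2 > 1, so H_1 = Z × Z/2.
  H_2: rank ker ∂_2 − rank ∂_3 = (20 − 20) − 0 = 0, and there is no ∂_3, so H_2 = 0.

As a check, the Euler characteristic is 10 − 30 + 20 = 0, which agrees with 1 − 1 + 0 = 0.
(K is a triangulation of the Klein bottle.)

H_0 = Z,  H_1 = Z × Z/2,  H_2 = 0.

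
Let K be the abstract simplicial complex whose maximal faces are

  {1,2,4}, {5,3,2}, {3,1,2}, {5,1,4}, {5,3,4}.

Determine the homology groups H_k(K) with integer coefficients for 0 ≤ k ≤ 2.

H_0 = Z,  H_1 = Z,  H_2 = 0.

K has 5 vertices, 10 edges, 5 triangles.
rank ∂_0 = 0, rank ∂_1 = 4 ⇒ b_0 = 5 − 0 − 4 = 1; all invariant factors of ∂_1 are 1 so no torsion. So H_0 = Z.
rank ∂_1 = 4, rank ∂_2 = 5 ⇒ b_1 = 10 − 4 − 5 = 1; all invariant factors of ∂_2 are 1 so no torsion. So H_1 = Z.
rank ∂_2 = 5, rank ∂_3 = 0 ⇒ b_2 = 5 − 5 − 0 = 0. So H_2 = 0.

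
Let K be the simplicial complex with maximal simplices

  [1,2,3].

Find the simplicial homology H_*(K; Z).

We work with the vertex ordering 1 < 2 < 3. The simplices of K, each written with vertices in increasing order, are:

  0-simplices (3): [1], [2], [3]
  1-simplices (3): [1,2], [1,3], [2,3]
  2-simplices (1): [1,2,3]

giving chain groups C_0 ≅ Z^3, C_1 ≅ Z^3, C_2 ≅ Z^1.

The boundary map ∂_1: C_1 → C_0 is given by ∂[p,q] = [q] − [p].
The 3×3 boundary matrix has rank 2 and Smith normal form diag(1,1).

∂_2: C_2 → C_1 sends each 2-simplex [p,q,r] to [q,r] − [p,r] + [p,q]. For instance
  ∂[1,2,3] = [2,3] − [1,3] + [1,2].
The resulting 3×1 matrix has rank 1, and its Smith normal form has invariant factors (1).

Computing H_k = (kernel of ∂_k) / (image of ∂_{k+1}):

  H_0: rank C_0 − rank ∂_1 = 3 − 2 = 1, and the invariant factors of ∂_1 are all 1, so H_0 = Z.
  H_1: rank ker ∂_1 − rank ∂_2 = (3 − 2) − 1 = 0, and the invariant factors of ∂_2 are all 1, so H_1 = 0.
  H_2: rank ker ∂_2 − rank ∂_3 = (1 − 1) − 0 = 0, and there is no ∂_3, so H_2 = 0.

H_0 = Z,  H_1 = 0,  H_2 = 0.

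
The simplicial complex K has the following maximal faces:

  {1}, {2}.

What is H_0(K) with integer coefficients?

H_0 ≅ Z^2.

Take the total order 1 < 2 on the vertex set. Then K (dimension 0) consists of the simplices:

  0-simplices (2): [1], [2]

so the chain groups are C_0 ≅ Z^2.

Reading off H_k = ker ∂_k / im ∂_{k+1}:

  H_0: rank C_0 − rank ∂_1 = 2 − 0 = 2, and there is no ∂_1, so H_0 ≅ Z^2.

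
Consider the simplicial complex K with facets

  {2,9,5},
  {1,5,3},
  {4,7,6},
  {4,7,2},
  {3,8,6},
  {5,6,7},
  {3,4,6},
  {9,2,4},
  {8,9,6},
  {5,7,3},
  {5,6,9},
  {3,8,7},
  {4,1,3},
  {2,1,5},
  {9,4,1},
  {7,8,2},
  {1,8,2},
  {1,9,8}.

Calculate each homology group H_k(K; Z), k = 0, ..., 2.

H_0 = Z,  H_1 = Z ⊕ Z_2,  H_2 = 0.

Take the total order 1 < 2 < 3 < 4 < 5 < 6 < 7 < 8 < 9 on the vertex set. Then K (dimension 2) consists of the simplices:

  0-simplices (9): [1], [2], [3], [4], [5], [6], [7], [8], [9]
  1-simplices (27): (27 of them)
  2-simplices (18): [1,2,5], [1,2,8], [1,3,4], [1,3,5], [1,4,9], [1,8,9], [2,4,7], [2,4,9], [2,5,9], [2,7,8], [3,4,6], [3,5,7], [3,6,8], [3,7,8], [4,6,7], [5,6,7], [5,6,9], [6,8,9]

Hence C_0 ≅ Z^9, C_1 ≅ Z^27, C_2 ≅ Z^18.

Boundary ∂_1: C_1 → C_0 maps an edge to its endpoints' difference, ∂[p,q] = q − p.
The resulting 9×27 matrix has rank 8, and its Smith normal form has invariant factors (1,1,1,1,1,1,1,1).

Boundary ∂_2: C_2 → C_1 acts by ∂[p,q,r] = [q,r] − [p,r] + [p,q]. For instance
  ∂[1,4,9] = [4,9] − [1,9] + [1,4],
  ∂[3,4,6] = [4,6] − [3,6] + [3,4].
As a 27×18 matrix over Z this has rank 18, with invariant factors (1,1,1,1,1,1,1,1,1,1,1,1,1,1,1,1,1,2).

Now H_k = ker ∂_k / im ∂_{k+1}, so:

  H_0: rank C_0 − rank ∂_1 = 9 − 8 = 1, and the invariant factors of ∂_1 are all 1, so H_0 ≅ Z.
  H_1: rank ker ∂_1 − rank ∂_2 = (27 − 8) − 18 = 1, and ∂_2 has invariant factor 2 > 1, so H_1 ≅ Z ⊕ Z_2.
  H_2: rank ker ∂_2 − rank ∂_3 = (18 − 18) − 0 = 0, and there is no ∂_3, so H_2 ≅ 0.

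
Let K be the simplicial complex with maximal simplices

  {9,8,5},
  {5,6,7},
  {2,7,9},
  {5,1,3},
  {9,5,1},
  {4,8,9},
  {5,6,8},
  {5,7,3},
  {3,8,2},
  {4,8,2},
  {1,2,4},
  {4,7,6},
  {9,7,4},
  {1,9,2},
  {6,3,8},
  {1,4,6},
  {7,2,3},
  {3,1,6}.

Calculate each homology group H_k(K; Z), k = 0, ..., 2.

H_0 = Z,  H_1 = Z ⊕ Z_2,  H_2 = 0.

Fix the vertex order 1 < 2 < 3 < 4 < 5 < 6 < 7 < 8 < 9 and write every simplex with vertices in increasing order. Then dim K = 2 and the simplices of K are:

  0-simplices (9): [1], [2], [3], [4], [5], [6], [7], [8], [9]
  1-simplices (27): (27 of them)
  2-simplices (18): [1,2,4], [1,2,9], [1,3,5], [1,3,6], [1,4,6], [1,5,9], [2,3,7], [2,3,8], [2,4,8], [2,7,9], [3,5,7], [3,6,8], [4,6,7], [4,7,9], [4,8,9], [5,6,7], [5,6,8], [5,8,9]

so the chain groups are C_0 ≅ Z^9, C_1 ≅ Z^27, C_2 ≅ Z^18.

∂_1: C_1 → C_0 sends each edge [p,q] (with p < q) to q − p. For instance
  ∂[5,7] = [7] − [5].
This gives a 9×27 integer matrix of rank 8; reducing to Smith normal form yields diagonal entries (1,1,1,1,1,1,1,1).

∂_2: C_2 → C_1 acts by ∂[p,q,r] = [q,r] − [p,r] + [p,q]. For instance
  ∂[2,7,9] = [7,9] − [2,9] + [2,7],
  ∂[3,5,7] = [5,7] − [3,7] + [3,5].
The 27×18 boundary matrix has rank 18 and Smith normal form diag(1,1,1,1,1,1,1,1,1,1,1,1,1,1,1,1,1,2).

Now H_k = ker ∂_k / im ∂_{k+1}, so:

  H_0: rank C_0 − rank ∂_1 = 9 − 8 = 1, and the invariant factors of ∂_1 are all 1, so H_0 = Z.
  H_1: rank ker ∂_1 − rank ∂_2 = (27 − 8) − 18 = 1, and ∂_2 has invariant factor 2 > 1, so H_1 = Z ⊕ Z_2.
  H_2: rank ker ∂_2 − rank ∂_3 = (18 − 18) − 0 = 0, and there is no ∂_3, so H_2 = 0.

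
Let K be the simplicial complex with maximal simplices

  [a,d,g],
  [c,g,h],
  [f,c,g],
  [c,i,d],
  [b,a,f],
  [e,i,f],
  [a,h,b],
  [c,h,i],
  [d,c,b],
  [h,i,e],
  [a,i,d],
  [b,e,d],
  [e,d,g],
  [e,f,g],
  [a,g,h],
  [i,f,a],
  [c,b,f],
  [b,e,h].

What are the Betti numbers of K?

b_0 = 1, b_1 = 2, b_2 = 1.

Order the vertices as a < b < c < d < e < f < g < h < i. Listing each simplex with vertices in this order, K has dimension 2 with simplices:

  0-simplices (9): a, b, c, d, e, f, g, h, i
  1-simplices (27): ab, ad, af, ag, ah, ai, bc, bd, be, bf, bh, cd, cf, cg, ch, ci, de, dg, di, ef, eg, eh, ei, fg, fi, gh, hi
  2-simplices (18): abf, abh, adg, adi, afi, agh, bcd, bcf, bde, beh, cdi, cfg, cgh, chi, deg, efg, efi, ehi

giving chain groups C_0 ≅ Z^9, C_1 ≅ Z^27, C_2 ≅ Z^18.

∂_1: C_1 → C_0 is given by ∂[p,q] = [q] − [p].
The resulting 9×27 matrix has rank 8, and its Smith normal form has invariant factors (1,1,1,1,1,1,1,1).

∂_2: C_2 → C_1 sends each 2-simplex [p,q,r] to [q,r] − [p,r] + [p,q]. For instance
  ∂cdi = di − ci + cd,
  ∂agh = gh − ah + ag.
As a 27×18 matrix over Z this has rank 17, with invariant factors (1,1,1,1,1,1,1,1,1,1,1,1,1,1,1,1,1).

Now H_k = ker ∂_k / im ∂_{k+1}, so:

  H_0: rank C_0 − rank ∂_1 = 9 − 8 = 1, and the invariant factors of ∂_1 are all 1, so H_0 = Z.
  H_1: rank ker ∂_1 − rank ∂_2 = (27 − 8) − 17 = 2, and the invariant factors of ∂_2 are all 1, so H_1 = Z^2.
  H_2: rank ker ∂_2 − rank ∂_3 = (18 − 17) − 0 = 1, and there is no ∂_3, so H_2 = Z.

Hence the Betti numbers are b_0 = 1, b_1 = 2, b_2 = 1.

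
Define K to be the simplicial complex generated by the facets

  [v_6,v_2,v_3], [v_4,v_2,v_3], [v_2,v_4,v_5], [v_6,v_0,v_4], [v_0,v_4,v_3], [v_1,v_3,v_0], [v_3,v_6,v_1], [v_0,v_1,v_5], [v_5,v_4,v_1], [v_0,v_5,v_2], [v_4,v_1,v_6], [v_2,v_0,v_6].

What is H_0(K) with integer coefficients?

H_0 ≅ Z.

Order the vertices as v_0 < v_1 < v_2 < v_3 < v_4 < v_5 < v_6. Listing each simplex with vertices in this order, K has dimension 2 with simplices:

  0-simplices (7): [v_0], [v_1], [v_2], [v_3], [v_4], [v_5], [v_6]
  1-simplices (18): (18 of them)
  2-simplices (12): (12 of them)

so the chain groups are C_0 ≅ Z^7, C_1 ≅ Z^18, C_2 ≅ Z^12.

Boundary ∂_1: C_1 → C_0 is given by ∂[p,q] = [q] − [p]. For instance
  ∂[v_0,v_1] = [v_1] − [v_0].
The 7×18 boundary matrix has rank 6 and Smith normal form diag(1,1,1,1,1,1).

∂_2: C_2 → C_1 maps a triangle to the signed sum of its edges. For instance
  ∂[v_1,v_4,v_6] = [v_4,v_6] − [v_1,v_6] + [v_1,v_4],
  ∂[v_2,v_4,v_5] = [v_4,v_5] − [v_2,v_5] + [v_2,v_4].
This gives a 18×12 integer matrix of rank 12; reducing to Smith normal form yields diagonal entries (1,1,1,1,1,1,1,1,1,1,1,2).

Reading off H_k = ker ∂_k / im ∂_{k+1}:

  H_0: rank C_0 − rank ∂_1 = 7 − 6 = 1, and the invariant factors of ∂_1 are all 1, so H_0 ≅ Z.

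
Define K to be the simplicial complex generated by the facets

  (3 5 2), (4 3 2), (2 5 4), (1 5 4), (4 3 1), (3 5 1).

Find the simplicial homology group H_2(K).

H_2 = Z.

Take the total order 1 < 2 < 3 < 4 < 5 on the vertex set. Then K (dimension 2) consists of the simplices:

  0-simplices (5): [1], [2], [3], [4], [5]
  1-simplices (9): [1,3], [1,4], [1,5], [2,3], [2,4], [2,5], [3,4], [3,5], [4,5]
  2-simplices (6): [1,3,4], [1,3,5], [1,4,5], [2,3,4], [2,3,5], [2,4,5]

giving chain groups C_0 ≅ Z^5, C_1 ≅ Z^9, C_2 ≅ Z^6.

∂_1: C_1 → C_0 is given by ∂[p,q] = [q] − [p]. For instance
  ∂[2,5] = [5] − [2].
This gives a 5×9 integer matrix of rank 4; reducing to Smith normal form yields diagonal entries (1,1,1,1).

Boundary ∂_2: C_2 → C_1 maps a triangle to the signed sum of its edges. For instance
  ∂[1,3,5] = [3,5] − [1,5] + [1,3],
  ∂[2,4,5] = [4,5] − [2,5] + [2,4].
As a 9×6 matrix over Z this has rank 5, with invariant factors (1,1,1,1,1).

From H_k ≅ ker(∂_k) / im(∂_{k+1}) we obtain:

  H_2: rank ker ∂_2 − rank ∂_3 = (6 − 5) − 0 = 1, and there is no ∂_3, so H_2 ≅ Z.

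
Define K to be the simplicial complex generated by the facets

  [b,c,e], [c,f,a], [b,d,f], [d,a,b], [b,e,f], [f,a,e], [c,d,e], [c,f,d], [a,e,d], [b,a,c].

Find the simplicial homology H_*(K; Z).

H_0 = Z,  H_1 = Z/2Z,  H_2 = 0.

Fix the vertex order a < b < c < d < e < f and write every simplex with vertices in increasing order. Then dim K = 2 and the simplices of K are:

  0-simplices (6): a, b, c, d, e, f
  1-simplices (15): ab, ac, ad, ae, af, bc, bd, be, bf, cd, ce, cf, de, df, ef
  2-simplices (10): abc, abd, acf, ade, aef, bce, bdf, bef, cde, cdf

giving chain groups C_0 ≅ Z^6, C_1 ≅ Z^15, C_2 ≅ Z^10.

∂_1: C_1 → C_0 sends each edge [p,q] (with p < q) to q − p.
The resulting 6×15 matrix has rank 5, and its Smith normal form has invariant factors (1,1,1,1,1).

Boundary ∂_2: C_2 → C_1 acts by ∂[p,q,r] = [q,r] − [p,r] + [p,q]. For instance
  ∂bdf = df − bf + bd,
  ∂acf = cf − af + ac.
The 15×10 boundary matrix has rank 10 and Smith normal form diag(1,1,1,1,1,1,1,1,1,2).

Computing H_k = (kernel of ∂_k) / (image of ∂_{k+1}):

  H_0: rank C_0 − rank ∂_1 = 6 − 5 = 1, and the invariant factors of ∂_1 are all 1, so H_0 = Z.
  H_1: rank ker ∂_1 − rank ∂_2 = (15 − 5) − 10 = 0, and ∂_2 has invariant factor 2 > 1, so H_1 = Z/2Z.
  H_2: rank ker ∂_2 − rank ∂_3 = (10 − 10) − 0 = 0, and there is no ∂_3, so H_2 = 0.

As a check, the Euler characteristic is 6 − 15 + 10 = 1, which agrees with 1 − 0 + 0 = 1.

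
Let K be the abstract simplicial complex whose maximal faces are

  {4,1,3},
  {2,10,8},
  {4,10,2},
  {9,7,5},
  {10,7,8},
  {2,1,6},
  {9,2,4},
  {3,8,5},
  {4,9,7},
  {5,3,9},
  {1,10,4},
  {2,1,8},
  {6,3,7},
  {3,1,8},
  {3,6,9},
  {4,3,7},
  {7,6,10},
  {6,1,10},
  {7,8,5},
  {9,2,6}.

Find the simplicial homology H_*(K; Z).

Order the vertices as 1 < 2 < 3 < 4 < 5 < 6 < 7 < 8 < 9 < 10. Listing each simplex with vertices in this order, K has dimension 2 with simplices:

  0-simplices (10): [1], [2], [3], [4], [5], [6], [7], [8], [9], [10]
  1-simplices (30): (30 of them)
  2-simplices (20): (20 of them)

so the chain groups are C_0 ≅ Z^10, C_1 ≅ Z^30, C_2 ≅ Z^20.

The boundary map ∂_1: C_1 → C_0 is given by ∂[p,q] = [q] − [p]. For instance
  ∂[3,7] = [7] − [3].
This gives a 10×30 integer matrix of rank 9; reducing to Smith normal form yields diagonal entries (1,1,1,1,1,1,1,1,1).

∂_2: C_2 → C_1 maps a triangle to the signed sum of its edges. For instance
  ∂[5,7,8] = [7,8] − [5,8] + [5,7],
  ∂[3,5,8] = [5,8] − [3,8] + [3,5].
The 30×20 boundary matrix has rank 20 and Smith normal form diag(1,1,1,1,1,1,1,1,1,1,1,1,1,1,1,1,1,1,1,2).

From H_k ≅ ker(∂_k) / im(∂_{k+1}) we obtain:

  H_0: rank C_0 − rank ∂_1 = 10 − 9 = 1, and the invariant factors of ∂_1 are all 1, so H_0 = Z.
  H_1: rank ker ∂_1 − rank ∂_2 = (30 − 9) − 20 = 1, and ∂_2 has invariant factor 2 > 1, so H_1 = Z ⊕ Z/2.
  H_2: rank ker ∂_2 − rank ∂_3 = (20 − 20) − 0 = 0, and there is no ∂_3, so H_2 = 0.

H_0 = Z,  H_1 = Z ⊕ Z/2,  H_2 = 0.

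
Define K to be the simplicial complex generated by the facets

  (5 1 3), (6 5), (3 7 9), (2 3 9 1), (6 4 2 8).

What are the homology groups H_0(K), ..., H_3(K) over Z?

Order the vertices as 1 < 2 < 3 < 4 < 5 < 6 < 7 < 8 < 9. Listing each simplex with vertices in this order, K has dimension 3 with simplices:

  0-simplices (9): [1], [2], [3], [4], [5], [6], [7], [8], [9]
  1-simplices (17): [1,2], [1,3], [1,5], [1,9], [2,3], [2,4], [2,6], [2,8], [2,9], [3,5], [3,7], [3,9], [4,6], [4,8], [5,6], [6,8], [7,9]
  2-simplices (10): [1,2,3], [1,2,9], [1,3,5], [1,3,9], [2,3,9], [2,4,6], [2,4,8], [2,6,8], [3,7,9], [4,6,8]
  3-simplices (2): [1,2,3,9], [2,4,6,8]

Hence C_0 ≅ Z^9, C_1 ≅ Z^17, C_2 ≅ Z^10, C_3 ≅ Z^2.

∂_1: C_1 → C_0 is given by ∂[p,q] = [q] − [p]. For instance
  ∂[2,4] = [4] − [2].
The 9×17 boundary matrix has rank 8 and Smith normal form diag(1,1,1,1,1,1,1,1).

Boundary ∂_2: C_2 → C_1 acts by ∂[p,q,r] = [q,r] − [p,r] + [p,q]. For instance
  ∂[2,3,9] = [3,9] − [2,9] + [2,3],
  ∂[2,6,8] = [6,8] − [2,8] + [2,6].
This gives a 17×10 integer matrix of rank 8; reducing to Smith normal form yields diagonal entries (1,1,1,1,1,1,1,1).

Boundary ∂_3: C_3 → C_2 sends each 3-simplex σ to the alternating sum Σ_i (−1)^i (σ with its i-th vertex removed). For instance
  ∂[2,4,6,8] = [4,6,8] − [2,6,8] + [2,4,8] − [2,4,6],
  ∂[1,2,3,9] = [2,3,9] − [1,3,9] + [1,2,9] − [1,2,3].
This gives a 10×2 integer matrix of rank 2; reducing to Smith normal form yields diagonal entries (1,1).

From H_k ≅ ker(∂_k) / im(∂_{k+1}) we obtain:

  H_0: rank C_0 − rank ∂_1 = 9 − 8 = 1, and the invariant factors of ∂_1 are all 1, so H_0 ≅ Z.
  H_1: rank ker ∂_1 − rank ∂_2 = (17 − 8) − 8 = 1, and the invariant factors of ∂_2 are all 1, so H_1 ≅ Z.
  H_2: rank ker ∂_2 − rank ∂_3 = (10 − 8) − 2 = 0, and the invariant factors of ∂_3 are all 1, so H_2 ≅ 0.
  H_3: rank ker ∂_3 − rank ∂_4 = (2 − 2) − 0 = 0, and there is no ∂_4, so H_3 ≅ 0.

As a check, the Euler characteristic is 9 − 17 + 10 − 2 = 0, which agrees with 1 − 1 + 0 − 0 = 0.

H_0 ≅ Z,  H_1 ≅ Z,  H_2 = 0,  H_3 = 0.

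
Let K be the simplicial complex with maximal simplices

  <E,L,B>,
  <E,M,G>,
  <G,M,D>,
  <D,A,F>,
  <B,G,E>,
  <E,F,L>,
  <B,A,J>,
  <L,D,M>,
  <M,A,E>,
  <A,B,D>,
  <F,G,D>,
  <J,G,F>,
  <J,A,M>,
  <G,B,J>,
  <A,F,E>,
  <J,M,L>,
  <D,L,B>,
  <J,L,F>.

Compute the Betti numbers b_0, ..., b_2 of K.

b_0 = 1, b_1 = 2, b_2 = 1.

Fix the vertex order A < B < D < E < F < G < J < L < M and write every simplex with vertices in increasing order. Then dim K = 2 and the simplices of K are:

  0-simplices (9): A, B, D, E, F, G, J, L, M
  1-simplices (27): AB, AD, AE, AF, AJ, AM, BD, BE, BG, BJ, BL, DF, DG, DL, DM, EF, EG, EL, EM, FG, FJ, FL, GJ, GM, JL, JM, LM
  2-simplices (18): ABD, ABJ, ADF, AEF, AEM, AJM, BDL, BEG, BEL, BGJ, DFG, DGM, DLM, EFL, EGM, FGJ, FJL, JLM

so the chain groups are C_0 ≅ Z^9, C_1 ≅ Z^27, C_2 ≅ Z^18.

Boundary ∂_1: C_1 → C_0 sends each edge [p,q] (with p < q) to q − p. For instance
  ∂EL = L − E.
As a 9×27 matrix over Z this has rank 8, with invariant factors (1,1,1,1,1,1,1,1).

Boundary ∂_2: C_2 → C_1 sends each 2-simplex [p,q,r] to [q,r] − [p,r] + [p,q]. For instance
  ∂ADF = DF − AF + AD,
  ∂ABJ = BJ − AJ + AB.
As a 27×18 matrix over Z this has rank 17, with invariant factors (1,1,1,1,1,1,1,1,1,1,1,1,1,1,1,1,1).

Now H_k = ker ∂_k / im ∂_{k+1}, so:

  H_0: rank C_0 − rank ∂_1 = 9 − 8 = 1, and the invariant factors of ∂_1 are all 1, so H_0 ≅ Z.
  H_1: rank ker ∂_1 − rank ∂_2 = (27 − 8) − 17 = 2, and the invariant factors of ∂_2 are all 1, so H_1 ≅ Z^2.
  H_2: rank ker ∂_2 − rank ∂_3 = (18 − 17) − 0 = 1, and there is no ∂_3, so H_2 ≅ Z.

Hence the Betti numbers are b_0 = 1, b_1 = 2, b_2 = 1.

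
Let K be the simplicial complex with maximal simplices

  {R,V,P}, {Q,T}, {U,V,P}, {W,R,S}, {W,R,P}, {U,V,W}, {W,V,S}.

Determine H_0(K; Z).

Take the total order P < Q < R < S < T < U < V < W on the vertex set. Then K (dimension 2) consists of the simplices:

  0-simplices (8): P, Q, R, S, T, U, V, W
  1-simplices (13): PR, PU, PV, PW, QT, RS, RV, RW, SV, SW, UV, UW, VW
  2-simplices (6): PRV, PRW, PUV, RSW, SVW, UVW

giving chain groups C_0 ≅ Z^8, C_1 ≅ Z^13, C_2 ≅ Z^6.

∂_1: C_1 → C_0 is given by ∂[p,q] = [q] − [p]. For instance
  ∂RW = W − R.
The resulting 8×13 matrix has rank 6, and its Smith normal form has invariant factors (1,1,1,1,1,1).

The boundary map ∂_2: C_2 → C_1 acts by ∂[p,q,r] = [q,r] − [p,r] + [p,q]. For instance
  ∂SVW = VW − SW + SV,
  ∂UVW = VW − UW + UV.
The 13×6 boundary matrix has rank 6 and Smith normal form diag(1,1,1,1,1,1).

From H_k ≅ ker(∂_k) / im(∂_{k+1}) we obtain:

  H_0: rank C_0 − rank ∂_1 = 8 − 6 = 2, and the invariant factors of ∂_1 are all 1, so H_0 = Z^2.

H_0 ≅ Z^2.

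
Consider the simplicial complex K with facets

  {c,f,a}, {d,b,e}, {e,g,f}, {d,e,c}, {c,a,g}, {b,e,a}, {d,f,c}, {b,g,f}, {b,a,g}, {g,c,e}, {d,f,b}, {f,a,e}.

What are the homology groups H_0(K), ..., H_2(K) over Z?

H_0 = Z,  H_1 = Z/2Z,  H_2 = 0.

Order the vertices as a < b < c < d < e < f < g. Listing each simplex with vertices in this order, K has dimension 2 with simplices:

  0-simplices (7): a, b, c, d, e, f, g
  1-simplices (18): ab, ac, ae, af, ag, bd, be, bf, bg, cd, ce, cf, cg, de, df, ef, eg, fg
  2-simplices (12): abe, abg, acf, acg, aef, bde, bdf, bfg, cde, cdf, ceg, efg

giving chain groups C_0 ≅ Z^7, C_1 ≅ Z^18, C_2 ≅ Z^12.

∂_1: C_1 → C_0 sends each edge [p,q] (with p < q) to q − p.
This gives a 7×18 integer matrix of rank 6; reducing to Smith normal form yields diagonal entries (1,1,1,1,1,1).

The boundary map ∂_2: C_2 → C_1 acts by ∂[p,q,r] = [q,r] − [p,r] + [p,q]. For instance
  ∂ceg = eg − cg + ce,
  ∂bdf = df − bf + bd.
The 18×12 boundary matrix has rank 12 and Smith normal form diag(1,1,1,1,1,1,1,1,1,1,1,2).

Computing H_k = (kernel of ∂_k) / (image of ∂_{k+1}):

  H_0: rank C_0 − rank ∂_1 = 7 − 6 = 1, and the invariant factors of ∂_1 are all 1, so H_0 ≅ Z.
  H_1: rank ker ∂_1 − rank ∂_2 = (18 − 6) − 12 = 0, and ∂_2 has invariant factor 2 > 1, so H_1 ≅ Z/2Z.
  H_2: rank ker ∂_2 − rank ∂_3 = (12 − 12) − 0 = 0, and there is no ∂_3, so H_2 ≅ 0.

As a check, the Euler characteristic is 7 − 18 + 12 = 1, which agrees with 1 − 0 + 0 = 1.
(K is a triangulation of the real projective plane RP^2.)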